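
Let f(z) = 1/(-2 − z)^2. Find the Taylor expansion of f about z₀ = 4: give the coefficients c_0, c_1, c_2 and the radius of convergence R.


Let w = z − z₀, so z = z₀ + w.
Then -2 − z = -2 − (z₀ + w) = (-2 − z₀) − w = -6 − w.
f(z) = 1/(-6 − w)^2 = (1/(-6)^2) · (1 − w/(-6))^{−2}.
By the binomial series (1−u)^{−2} = Σ_{n≥0} C(n+1, 1) u^n for |u|<1, with u = w/(-6):
  c_n = C(n+1, 1) / (-6)^(n+2).
  c_0 = 1/(-6)^2 = 1/36.
  c_1 = 2/(-6)^3 = -1/108.
  c_2 = 3/(-6)^4 = 1/432.
The series is valid for |w/d| < 1, i.e. |z − z₀| < |d|.
Radius of convergence: R = |-2 − z₀| = |-6| = 6 (distance from z₀ to the singularity z = -2).

c_0 = 1/36, c_1 = -1/108, c_2 = 1/432; R = 6.


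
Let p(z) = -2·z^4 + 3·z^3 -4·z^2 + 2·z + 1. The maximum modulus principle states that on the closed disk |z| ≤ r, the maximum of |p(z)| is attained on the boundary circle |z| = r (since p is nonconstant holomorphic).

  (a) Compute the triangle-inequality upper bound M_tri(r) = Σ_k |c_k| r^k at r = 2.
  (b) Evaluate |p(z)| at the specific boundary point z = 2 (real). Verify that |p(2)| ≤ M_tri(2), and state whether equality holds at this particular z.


Coefficients: c_0 = 1, c_1 = 2, c_2 = -4, c_3 = 3, c_4 = -2. Radius r = 2.
Part (a). Triangle bound: M_tri(r) = Σ_k |c_k| r^k
  = |1|·2^0 + |2|·2^1 + |-4|·2^2 + |3|·2^3 + |-2|·2^4
  = 1 + 4 + 16 + 24 + 32 = 77.
This bounds M(r) := max_{|z|=r} |p(z)| from above; equality holds iff all terms c_k z^k can be made to align in phase at a single z on |z|=r.
Part (b). At z = 2 (real, on the circle |z| = r):
  p(2) = (1)·2^0 + (2)·2^1 + (-4)·2^2 + (3)·2^3 + (-2)·2^4 = -19.
  |p(2)| = 19.
Check: |p(2)| = 19 ≤ 77 = M_tri(2). ✓ Equality does not hold at z = 2 (the coefficients have mixed signs, so the terms do not all align in phase there).

M_tri(2) = 77; |p(2)| = 19; equality at z=2: no.


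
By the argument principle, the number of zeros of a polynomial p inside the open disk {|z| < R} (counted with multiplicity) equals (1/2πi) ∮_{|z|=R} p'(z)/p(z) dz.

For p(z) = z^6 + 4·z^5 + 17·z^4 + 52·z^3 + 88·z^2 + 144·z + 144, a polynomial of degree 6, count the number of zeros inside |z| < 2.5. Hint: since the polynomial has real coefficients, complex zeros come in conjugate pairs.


The zeros of p are: -2, (0 + 2i), (0 - 2i), -2, (0 + 3i), (0 - 3i).
Their magnitudes are: 2, 2, 2, 2, 3, 3.
Zeros with |z| < R = 2.5: -2, (0 + 2i), (0 - 2i), -2.
Count = 4.
By the argument principle, (1/2πi) ∮_{|z|=R} p'(z)/p(z) dz equals exactly this count.

Number of zeros inside |z| < 2.5: 4.


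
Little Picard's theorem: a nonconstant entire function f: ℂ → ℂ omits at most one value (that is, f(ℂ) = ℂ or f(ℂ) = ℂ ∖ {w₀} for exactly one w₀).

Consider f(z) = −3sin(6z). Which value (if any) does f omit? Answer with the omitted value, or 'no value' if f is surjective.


Little Picard bounds the complement of f(ℂ) to at most one point.
sin is entire and surjective onto ℂ: for every w ∈ ℂ, sin(ζ) = w has a solution ζ ∈ ℂ (e.g., via the complex inverse arcsin). With ζ = 6z this gives z = ζ/(6). Then -3·sin(6z) takes every value in -3·ℂ = ℂ, and adding 0 is a bijection of ℂ. So f is surjective and omits no value. (Note: only on the real line is sin bounded by [−1, 1].)

Omitted value: no value.


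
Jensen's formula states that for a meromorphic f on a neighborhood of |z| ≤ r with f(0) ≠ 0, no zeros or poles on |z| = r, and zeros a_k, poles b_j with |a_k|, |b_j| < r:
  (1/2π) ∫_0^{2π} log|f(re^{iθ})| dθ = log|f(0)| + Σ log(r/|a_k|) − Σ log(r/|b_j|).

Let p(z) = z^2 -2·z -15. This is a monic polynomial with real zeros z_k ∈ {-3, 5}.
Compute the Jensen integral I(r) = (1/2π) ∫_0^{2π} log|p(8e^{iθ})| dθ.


Zeros: -3, 5; r = 8.
Inside |z| < r: -3, 5. Outside (|z| ≥ r): ∅.
p(0) = -15, so log|p(0)| = log(15) = 2.7081.
Apply Jensen: I(r) = log|p(0)| + Σ_k log(r/|z_k|), summed over zeros inside |z| < r.
  log(r/|z_k|) for z_k = -3: log(8/3) = 0.9808
  log(r/|z_k|) for z_k = 5: log(8/5) = 0.4700
Sum over inside zeros: 1.4508.
I(r) = log|p(0)| + (inside sum) = 2.7081 + 1.4508 = 4.1589.
Closed form (all zeros inside, monic): I(r) = n·log(r) = 2·log(8) = 4.1589. ✓

I(r) ≈ 4.1589.


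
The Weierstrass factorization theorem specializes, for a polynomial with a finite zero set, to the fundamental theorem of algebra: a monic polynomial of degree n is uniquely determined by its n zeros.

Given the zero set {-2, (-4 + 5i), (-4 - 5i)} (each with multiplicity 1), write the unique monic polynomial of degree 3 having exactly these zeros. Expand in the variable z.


The polynomial is p(z) = ∏_{α ∈ S} (z − α), where S = {-2, (-4 + 5i), (-4 - 5i)}.
Expanding the product yields: p(z) = z^3 + 10·z^2 + 57·z + 82.
Note conjugate pairs combine to real quadratics: (z − (-4+5i))(z − (-4−5i)) = z² + 8z + 41.
The resulting polynomial has degree 3 and real coefficients as required.

p(z) = z^3 + 10·z^2 + 57·z + 82.


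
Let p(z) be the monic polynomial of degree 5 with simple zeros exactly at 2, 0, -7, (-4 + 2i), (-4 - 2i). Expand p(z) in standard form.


The polynomial is p(z) = ∏_{α ∈ S} (z − α), where S = {2, 0, -7, (-4 + 2i), (-4 - 2i)}.
Expanding the product yields: p(z) = z^5 + 13·z^4 + 46·z^3 -12·z^2 -280·z.
Note conjugate pairs combine to real quadratics: (z − (-4+2i))(z − (-4−2i)) = z² + 8z + 20.
The resulting polynomial has degree 5 and real coefficients as required.

p(z) = z^5 + 13·z^4 + 46·z^3 -12·z^2 -280·z.


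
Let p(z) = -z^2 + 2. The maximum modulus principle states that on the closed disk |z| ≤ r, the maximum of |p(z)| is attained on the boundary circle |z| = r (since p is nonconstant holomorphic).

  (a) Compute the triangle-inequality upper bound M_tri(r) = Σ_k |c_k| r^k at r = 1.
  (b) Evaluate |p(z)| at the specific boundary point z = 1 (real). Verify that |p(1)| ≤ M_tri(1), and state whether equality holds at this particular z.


Coefficients: c_0 = 2, c_1 = 0, c_2 = -1. Radius r = 1.
Part (a). Triangle bound: M_tri(r) = Σ_k |c_k| r^k
  = |2|·1^0 + |0|·1^1 + |-1|·1^2
  = 2 + 0 + 1 = 3.
This bounds M(r) := max_{|z|=r} |p(z)| from above; equality holds iff all terms c_k z^k can be made to align in phase at a single z on |z|=r.
Part (b). At z = 1 (real, on the circle |z| = r):
  p(1) = (2)·1^0 + (0)·1^1 + (-1)·1^2 = 1.
  |p(1)| = 1.
Check: |p(1)| = 1 ≤ 3 = M_tri(1). ✓ Equality does not hold at z = 1 (the coefficients have mixed signs, so the terms do not all align in phase there).

M_tri(1) = 3; |p(1)| = 1; equality at z=1: no.


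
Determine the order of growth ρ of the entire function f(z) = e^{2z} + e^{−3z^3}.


Each summand is entire of order 1 and 3 respectively (as in the single-exponential case). The order of a sum is at most the max of the orders, so ρ ≤ 3. For the lower bound: on |z|=r choose arg z so that -3z^3 is real positive; then |e^{-3z^3}| = e^{3r^3} while |e^{2z}| ≤ e^{2r^1} = o(e^{3r^3}). So |f| ≥ e^{3r^3}(1 − o(1)) and ρ ≥ 3. Hence ρ = max(1, 3) = 3.
Therefore ρ = 3.

Order ρ = 3.


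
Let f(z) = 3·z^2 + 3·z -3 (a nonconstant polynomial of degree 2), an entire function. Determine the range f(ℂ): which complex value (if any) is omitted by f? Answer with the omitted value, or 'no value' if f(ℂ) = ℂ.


Little Picard bounds the complement of f(ℂ) to at most one point.
For every w ∈ ℂ, the equation p(z) − w = 0 is a nonconstant polynomial in z and hence has at least one root by the fundamental theorem of algebra. So p is surjective onto ℂ, omitting no value.

Omitted value: no value.


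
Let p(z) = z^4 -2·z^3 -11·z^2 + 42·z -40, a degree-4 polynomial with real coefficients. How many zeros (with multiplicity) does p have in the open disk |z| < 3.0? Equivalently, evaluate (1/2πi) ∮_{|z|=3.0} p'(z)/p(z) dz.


The zeros of p are: -4, (2 + 1i), (2 - 1i), 2.
Their magnitudes are: 4, 2.236, 2.236, 2.
Zeros with |z| < R = 3.0: (2 + 1i), (2 - 1i), 2.
Count = 3.
By the argument principle, (1/2πi) ∮_{|z|=R} p'(z)/p(z) dz equals exactly this count.

Number of zeros inside |z| < 3.0: 3.


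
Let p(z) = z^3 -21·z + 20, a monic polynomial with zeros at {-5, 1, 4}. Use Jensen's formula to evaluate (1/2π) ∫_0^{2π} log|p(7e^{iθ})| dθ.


Zeros: -5, 1, 4; r = 7.
Inside |z| < r: -5, 1, 4. Outside (|z| ≥ r): ∅.
p(0) = 20, so log|p(0)| = log(20) = 2.9957.
Apply Jensen: I(r) = log|p(0)| + Σ_k log(r/|z_k|), summed over zeros inside |z| < r.
  log(r/|z_k|) for z_k = -5: log(7/5) = 0.3365
  log(r/|z_k|) for z_k = 1: log(7/1) = 1.9459
  log(r/|z_k|) for z_k = 4: log(7/4) = 0.5596
Sum over inside zeros: 2.8420.
I(r) = log|p(0)| + (inside sum) = 2.9957 + 2.8420 = 5.8377.
Closed form (all zeros inside, monic): I(r) = n·log(r) = 3·log(7) = 5.8377. ✓

I(r) ≈ 5.8377.


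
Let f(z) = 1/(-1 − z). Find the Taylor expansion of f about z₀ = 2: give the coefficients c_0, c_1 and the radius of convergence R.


Let w = z − z₀, so z = z₀ + w.
Then -1 − z = -1 − (z₀ + w) = (-1 − z₀) − w = -3 − w.
f(z) = 1/(-3 − w) = (1/(-3)) · 1/(1 − w/(-3)) = Σ_{n≥0} w^n / (-3)^(n+1).
So c_n = 1/(-3)^(n+1):
  c_0 = 1/(-3)^1 = -1/3.
  c_1 = 1/(-3)^2 = 1/9.
The series is valid for |w/d| < 1, i.e. |z − z₀| < |d|.
Radius of convergence: R = |-1 − z₀| = |-3| = 3 (distance from z₀ to the singularity z = -1).

c_0 = -1/3, c_1 = 1/9; R = 3.


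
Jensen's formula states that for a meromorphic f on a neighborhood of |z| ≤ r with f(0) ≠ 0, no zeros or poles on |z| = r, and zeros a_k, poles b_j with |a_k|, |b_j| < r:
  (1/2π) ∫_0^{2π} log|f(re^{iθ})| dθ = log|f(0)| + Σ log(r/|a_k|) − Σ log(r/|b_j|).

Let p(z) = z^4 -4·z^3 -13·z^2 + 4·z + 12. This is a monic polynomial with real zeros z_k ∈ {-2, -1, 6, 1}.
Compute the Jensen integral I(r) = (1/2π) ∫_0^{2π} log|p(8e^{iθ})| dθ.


Zeros: -2, -1, 1, 6; r = 8.
Inside |z| < r: -2, -1, 1, 6. Outside (|z| ≥ r): ∅.
p(0) = 12, so log|p(0)| = log(12) = 2.4849.
Apply Jensen: I(r) = log|p(0)| + Σ_k log(r/|z_k|), summed over zeros inside |z| < r.
  log(r/|z_k|) for z_k = -2: log(8/2) = 1.3863
  log(r/|z_k|) for z_k = -1: log(8/1) = 2.0794
  log(r/|z_k|) for z_k = 6: log(8/6) = 0.2877
  log(r/|z_k|) for z_k = 1: log(8/1) = 2.0794
Sum over inside zeros: 5.8329.
I(r) = log|p(0)| + (inside sum) = 2.4849 + 5.8329 = 8.3178.
Closed form (all zeros inside, monic): I(r) = n·log(r) = 4·log(8) = 8.3178. ✓

I(r) ≈ 8.3178.


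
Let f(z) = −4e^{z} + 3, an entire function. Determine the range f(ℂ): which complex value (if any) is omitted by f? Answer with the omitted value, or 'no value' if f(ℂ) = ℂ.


Little Picard bounds the complement of f(ℂ) to at most one point.
e^{z} is never zero on ℂ, so -4·e^{z} takes every value in ℂ ∖ {0}. Adding 3 shifts the range to ℂ ∖ {3}. Thus f omits exactly the value 3.

Omitted value: 3.


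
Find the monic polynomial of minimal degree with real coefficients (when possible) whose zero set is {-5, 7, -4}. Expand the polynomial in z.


The polynomial is p(z) = ∏_{α ∈ S} (z − α), where S = {-5, 7, -4}.
Expanding the product yields: p(z) = z^3 + 2·z^2 -43·z -140.
The resulting polynomial has degree 3 and real coefficients as required.

p(z) = z^3 + 2·z^2 -43·z -140.


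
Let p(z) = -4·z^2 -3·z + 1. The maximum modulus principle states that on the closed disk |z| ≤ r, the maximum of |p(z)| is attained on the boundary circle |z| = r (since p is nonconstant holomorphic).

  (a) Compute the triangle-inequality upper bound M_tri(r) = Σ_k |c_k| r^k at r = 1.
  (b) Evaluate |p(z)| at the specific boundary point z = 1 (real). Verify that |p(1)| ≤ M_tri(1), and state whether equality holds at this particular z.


Coefficients: c_0 = 1, c_1 = -3, c_2 = -4. Radius r = 1.
Part (a). Triangle bound: M_tri(r) = Σ_k |c_k| r^k
  = |1|·1^0 + |-3|·1^1 + |-4|·1^2
  = 1 + 3 + 4 = 8.
This bounds M(r) := max_{|z|=r} |p(z)| from above; equality holds iff all terms c_k z^k can be made to align in phase at a single z on |z|=r.
Part (b). At z = 1 (real, on the circle |z| = r):
  p(1) = (1)·1^0 + (-3)·1^1 + (-4)·1^2 = -6.
  |p(1)| = 6.
Check: |p(1)| = 6 ≤ 8 = M_tri(1). ✓ Equality does not hold at z = 1 (the coefficients have mixed signs, so the terms do not all align in phase there).

M_tri(1) = 8; |p(1)| = 6; equality at z=1: no.


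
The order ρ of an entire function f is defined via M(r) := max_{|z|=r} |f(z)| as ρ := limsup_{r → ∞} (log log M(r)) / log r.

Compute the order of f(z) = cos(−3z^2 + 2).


Write cos(w) = (e^{iw} ± e^{−iw})/(2 or 2i), so |cos(w)| ≤ e^{|w|}. With w = −3z^2 + 2, |w| ≤ 3r^2 + 2 on |z|=r, giving M(r) ≤ e^{3r^2 + 2} and ρ ≤ 2. For the lower bound, choose z on |z|=r with -3z^2 purely imaginary of modulus 3r^2; then |cos(−3z^2 + 2)| grows like e^{3r^2}/2, so ρ ≥ 2. Hence ρ = 2.
Therefore ρ = 2.

Order ρ = 2.


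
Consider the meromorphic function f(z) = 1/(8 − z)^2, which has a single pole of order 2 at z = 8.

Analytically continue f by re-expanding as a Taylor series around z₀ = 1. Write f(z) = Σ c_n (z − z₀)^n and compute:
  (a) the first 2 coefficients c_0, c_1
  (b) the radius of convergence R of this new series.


Let w = z − z₀, so z = z₀ + w.
Then 8 − z = 8 − (z₀ + w) = (8 − z₀) − w = 7 − w.
f(z) = 1/(7 − w)^2 = (1/(7)^2) · (1 − w/(7))^{−2}.
By the binomial series (1−u)^{−2} = Σ_{n≥0} C(n+1, 1) u^n for |u|<1, with u = w/(7):
  c_n = C(n+1, 1) / (7)^(n+2).
  c_0 = 1/(7)^2 = 1/49.
  c_1 = 2/(7)^3 = 2/343.
The series is valid for |w/d| < 1, i.e. |z − z₀| < |d|.
Radius of convergence: R = |8 − z₀| = |7| = 7 (distance from z₀ to the singularity z = 8).

c_0 = 1/49, c_1 = 2/343; R = 7.


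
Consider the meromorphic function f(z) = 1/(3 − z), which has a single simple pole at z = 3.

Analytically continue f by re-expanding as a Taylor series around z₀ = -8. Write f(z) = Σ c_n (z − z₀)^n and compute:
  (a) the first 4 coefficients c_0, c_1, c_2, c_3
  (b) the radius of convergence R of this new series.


Let w = z − z₀, so z = z₀ + w.
Then 3 − z = 3 − (z₀ + w) = (3 − z₀) − w = 11 − w.
f(z) = 1/(11 − w) = (1/(11)) · 1/(1 − w/(11)) = Σ_{n≥0} w^n / (11)^(n+1).
So c_n = 1/(11)^(n+1):
  c_0 = 1/(11)^1 = 1/11.
  c_1 = 1/(11)^2 = 1/121.
  c_2 = 1/(11)^3 = 1/1331.
  c_3 = 1/(11)^4 = 1/14641.
The series is valid for |w/d| < 1, i.e. |z − z₀| < |d|.
Radius of convergence: R = |3 − z₀| = |11| = 11 (distance from z₀ to the singularity z = 3).

c_0 = 1/11, c_1 = 1/121, c_2 = 1/1331, c_3 = 1/14641; R = 11.


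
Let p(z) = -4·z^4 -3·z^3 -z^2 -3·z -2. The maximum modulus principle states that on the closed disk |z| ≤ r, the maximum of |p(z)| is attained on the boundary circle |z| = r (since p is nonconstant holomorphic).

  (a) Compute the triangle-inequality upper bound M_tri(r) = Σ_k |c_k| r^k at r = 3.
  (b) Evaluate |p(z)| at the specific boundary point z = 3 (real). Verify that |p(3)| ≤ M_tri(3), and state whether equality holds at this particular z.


Coefficients: c_0 = -2, c_1 = -3, c_2 = -1, c_3 = -3, c_4 = -4. Radius r = 3.
Part (a). Triangle bound: M_tri(r) = Σ_k |c_k| r^k
  = |-2|·3^0 + |-3|·3^1 + |-1|·3^2 + |-3|·3^3 + |-4|·3^4
  = 2 + 9 + 9 + 81 + 324 = 425.
This bounds M(r) := max_{|z|=r} |p(z)| from above; equality holds iff all terms c_k z^k can be made to align in phase at a single z on |z|=r.
Part (b). At z = 3 (real, on the circle |z| = r):
  p(3) = (-2)·3^0 + (-3)·3^1 + (-1)·3^2 + (-3)·3^3 + (-4)·3^4 = -425.
  |p(3)| = 425.
Since all nonzero coefficients share the same sign, |p(3)| = 425 = M_tri(3); the triangle bound is attained at z = 3, so in fact M(r) = 425.

M_tri(3) = 425; |p(3)| = 425; equality at z=3: yes.


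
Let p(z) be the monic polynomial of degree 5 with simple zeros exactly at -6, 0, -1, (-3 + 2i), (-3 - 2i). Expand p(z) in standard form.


The polynomial is p(z) = ∏_{α ∈ S} (z − α), where S = {-6, 0, -1, (-3 + 2i), (-3 - 2i)}.
Expanding the product yields: p(z) = z^5 + 13·z^4 + 61·z^3 + 127·z^2 + 78·z.
Note conjugate pairs combine to real quadratics: (z − (-3+2i))(z − (-3−2i)) = z² + 6z + 13.
The resulting polynomial has degree 5 and real coefficients as required.

p(z) = z^5 + 13·z^4 + 61·z^3 + 127·z^2 + 78·z.


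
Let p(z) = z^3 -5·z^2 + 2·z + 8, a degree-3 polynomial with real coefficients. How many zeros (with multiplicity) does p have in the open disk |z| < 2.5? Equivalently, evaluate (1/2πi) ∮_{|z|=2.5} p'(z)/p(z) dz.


The zeros of p are: 4, -1, 2.
Their magnitudes are: 4, 1, 2.
Zeros with |z| < R = 2.5: -1, 2.
Count = 2.
By the argument principle, (1/2πi) ∮_{|z|=R} p'(z)/p(z) dz equals exactly this count.

Number of zeros inside |z| < 2.5: 2.


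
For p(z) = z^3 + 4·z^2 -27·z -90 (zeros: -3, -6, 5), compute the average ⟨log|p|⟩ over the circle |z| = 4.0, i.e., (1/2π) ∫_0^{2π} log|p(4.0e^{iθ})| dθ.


Zeros: -6, -3, 5; r = 4.0.
Inside |z| < r: -3. Outside (|z| ≥ r): -6, 5.
p(0) = -90, so log|p(0)| = log(90) = 4.4998.
Apply Jensen: I(r) = log|p(0)| + Σ_k log(r/|z_k|), summed over zeros inside |z| < r.
  log(r/|z_k|) for z_k = -3: log(4.0/3) = 0.2877
  Outside zeros (-6, 5) contribute nothing to the Jensen sum.
Sum over inside zeros: 0.2877.
I(r) = log|p(0)| + (inside sum) = 4.4998 + 0.2877 = 4.7875.
Note: since some zeros are outside |z| ≤ r, the simplified n·log(r) form does NOT apply — only the inside zeros contribute.

I(r) ≈ 4.7875.


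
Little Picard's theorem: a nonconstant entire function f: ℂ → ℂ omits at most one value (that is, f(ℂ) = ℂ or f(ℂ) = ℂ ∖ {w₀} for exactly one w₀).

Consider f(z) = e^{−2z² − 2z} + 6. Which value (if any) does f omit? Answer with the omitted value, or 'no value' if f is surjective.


Little Picard bounds the complement of f(ℂ) to at most one point.
The exponent g(z) = −2z² − 2z is a nonconstant polynomial, hence surjective onto ℂ. So e^{g(z)} takes every value in {e^w : w ∈ ℂ} = ℂ ∖ {0}. Adding 6 shifts the range to ℂ ∖ {6}. f omits exactly 6.

Omitted value: 6.


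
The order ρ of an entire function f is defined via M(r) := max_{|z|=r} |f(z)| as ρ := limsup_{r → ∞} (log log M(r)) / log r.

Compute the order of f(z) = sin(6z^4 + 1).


Write sin(w) = (e^{iw} ± e^{−iw})/(2 or 2i), so |sin(w)| ≤ e^{|w|}. With w = 6z^4 + 1, |w| ≤ 6r^4 + 1 on |z|=r, giving M(r) ≤ e^{6r^4 + 1} and ρ ≤ 4. For the lower bound, choose z on |z|=r with 6z^4 purely imaginary of modulus 6r^4; then |sin(6z^4 + 1)| grows like e^{6r^4}/2, so ρ ≥ 4. Hence ρ = 4.
Therefore ρ = 4.

Order ρ = 4.


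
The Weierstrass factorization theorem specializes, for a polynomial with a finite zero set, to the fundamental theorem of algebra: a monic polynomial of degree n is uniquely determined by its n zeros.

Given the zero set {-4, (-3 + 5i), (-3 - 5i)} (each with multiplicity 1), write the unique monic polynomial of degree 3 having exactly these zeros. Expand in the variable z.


The polynomial is p(z) = ∏_{α ∈ S} (z − α), where S = {-4, (-3 + 5i), (-3 - 5i)}.
Expanding the product yields: p(z) = z^3 + 10·z^2 + 58·z + 136.
Note conjugate pairs combine to real quadratics: (z − (-3+5i))(z − (-3−5i)) = z² + 6z + 34.
The resulting polynomial has degree 3 and real coefficients as required.

p(z) = z^3 + 10·z^2 + 58·z + 136.


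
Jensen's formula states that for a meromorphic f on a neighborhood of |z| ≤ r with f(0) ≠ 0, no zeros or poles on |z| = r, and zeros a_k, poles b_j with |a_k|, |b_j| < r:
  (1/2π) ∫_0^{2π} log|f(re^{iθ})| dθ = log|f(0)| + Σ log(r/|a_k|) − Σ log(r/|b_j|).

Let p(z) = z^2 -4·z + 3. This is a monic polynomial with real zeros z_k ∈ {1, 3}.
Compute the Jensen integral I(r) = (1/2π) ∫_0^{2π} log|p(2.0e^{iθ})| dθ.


Zeros: 1, 3; r = 2.0.
Inside |z| < r: 1. Outside (|z| ≥ r): 3.
p(0) = 3, so log|p(0)| = log(3) = 1.0986.
Apply Jensen: I(r) = log|p(0)| + Σ_k log(r/|z_k|), summed over zeros inside |z| < r.
  log(r/|z_k|) for z_k = 1: log(2.0/1) = 0.6931
  Outside zeros (3) contribute nothing to the Jensen sum.
Sum over inside zeros: 0.6931.
I(r) = log|p(0)| + (inside sum) = 1.0986 + 0.6931 = 1.7918.
Note: since some zeros are outside |z| ≤ r, the simplified n·log(r) form does NOT apply — only the inside zeros contribute.

I(r) ≈ 1.7918.


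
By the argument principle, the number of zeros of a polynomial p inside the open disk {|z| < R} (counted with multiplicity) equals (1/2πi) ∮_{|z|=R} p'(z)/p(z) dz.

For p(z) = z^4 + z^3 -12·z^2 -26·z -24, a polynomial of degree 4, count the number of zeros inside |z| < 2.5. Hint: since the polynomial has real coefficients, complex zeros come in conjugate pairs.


The zeros of p are: (-1 + 1i), (-1 - 1i), 4, -3.
Their magnitudes are: 1.414, 1.414, 4, 3.
Zeros with |z| < R = 2.5: (-1 + 1i), (-1 - 1i).
Count = 2.
By the argument principle, (1/2πi) ∮_{|z|=R} p'(z)/p(z) dz equals exactly this count.

Number of zeros inside |z| < 2.5: 2.


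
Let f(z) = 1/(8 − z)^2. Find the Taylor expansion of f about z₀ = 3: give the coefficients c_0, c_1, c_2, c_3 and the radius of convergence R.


Let w = z − z₀, so z = z₀ + w.
Then 8 − z = 8 − (z₀ + w) = (8 − z₀) − w = 5 − w.
f(z) = 1/(5 − w)^2 = (1/(5)^2) · (1 − w/(5))^{−2}.
By the binomial series (1−u)^{−2} = Σ_{n≥0} C(n+1, 1) u^n for |u|<1, with u = w/(5):
  c_n = C(n+1, 1) / (5)^(n+2).
  c_0 = 1/(5)^2 = 1/25.
  c_1 = 2/(5)^3 = 2/125.
  c_2 = 3/(5)^4 = 3/625.
  c_3 = 4/(5)^5 = 4/3125.
The series is valid for |w/d| < 1, i.e. |z − z₀| < |d|.
Radius of convergence: R = |8 − z₀| = |5| = 5 (distance from z₀ to the singularity z = 8).

c_0 = 1/25, c_1 = 2/125, c_2 = 3/625, c_3 = 4/3125; R = 5.


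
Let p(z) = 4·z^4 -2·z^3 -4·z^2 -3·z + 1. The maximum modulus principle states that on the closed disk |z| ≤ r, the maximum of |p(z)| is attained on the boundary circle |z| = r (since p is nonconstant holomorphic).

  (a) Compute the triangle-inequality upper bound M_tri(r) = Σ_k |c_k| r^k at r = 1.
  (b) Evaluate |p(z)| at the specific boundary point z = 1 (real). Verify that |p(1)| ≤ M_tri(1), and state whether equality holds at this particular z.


Coefficients: c_0 = 1, c_1 = -3, c_2 = -4, c_3 = -2, c_4 = 4. Radius r = 1.
Part (a). Triangle bound: M_tri(r) = Σ_k |c_k| r^k
  = |1|·1^0 + |-3|·1^1 + |-4|·1^2 + |-2|·1^3 + |4|·1^4
  = 1 + 3 + 4 + 2 + 4 = 14.
This bounds M(r) := max_{|z|=r} |p(z)| from above; equality holds iff all terms c_k z^k can be made to align in phase at a single z on |z|=r.
Part (b). At z = 1 (real, on the circle |z| = r):
  p(1) = (1)·1^0 + (-3)·1^1 + (-4)·1^2 + (-2)·1^3 + (4)·1^4 = -4.
  |p(1)| = 4.
Check: |p(1)| = 4 ≤ 14 = M_tri(1). ✓ Equality does not hold at z = 1 (the coefficients have mixed signs, so the terms do not all align in phase there).

M_tri(1) = 14; |p(1)| = 4; equality at z=1: no.


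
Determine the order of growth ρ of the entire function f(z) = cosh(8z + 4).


cosh(w) is a linear combination of e^{iw} and e^{−iw} (or e^w, e^{−w} in the hyperbolic case), so |cosh(w)| ≤ e^{|w|}. With w = 8z + 4, |w| ≤ 8|z| + 4 = 8r + 4 on |z| = r, giving M(r) ≤ e^{8r + 4}, so ρ ≤ 1. On a suitable ray (z = it for sin/cos; z = t for sinh/cosh, t real → ∞), |cosh(8z + 4)| grows like e^{8|t|}/2, so ρ ≥ 1. Hence ρ = 1.
Therefore ρ = 1.

Order ρ = 1.


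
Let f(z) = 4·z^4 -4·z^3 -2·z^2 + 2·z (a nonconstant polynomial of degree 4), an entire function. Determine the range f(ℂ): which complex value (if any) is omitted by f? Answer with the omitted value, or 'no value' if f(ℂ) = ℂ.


Little Picard bounds the complement of f(ℂ) to at most one point.
For every w ∈ ℂ, the equation p(z) − w = 0 is a nonconstant polynomial in z and hence has at least one root by the fundamental theorem of algebra. So p is surjective onto ℂ, omitting no value.

Omitted value: no value.


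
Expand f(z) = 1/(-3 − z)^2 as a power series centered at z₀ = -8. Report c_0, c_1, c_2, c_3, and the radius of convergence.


Let w = z − z₀, so z = z₀ + w.
Then -3 − z = -3 − (z₀ + w) = (-3 − z₀) − w = 5 − w.
f(z) = 1/(5 − w)^2 = (1/(5)^2) · (1 − w/(5))^{−2}.
By the binomial series (1−u)^{−2} = Σ_{n≥0} C(n+1, 1) u^n for |u|<1, with u = w/(5):
  c_n = C(n+1, 1) / (5)^(n+2).
  c_0 = 1/(5)^2 = 1/25.
  c_1 = 2/(5)^3 = 2/125.
  c_2 = 3/(5)^4 = 3/625.
  c_3 = 4/(5)^5 = 4/3125.
The series is valid for |w/d| < 1, i.e. |z − z₀| < |d|.
Radius of convergence: R = |-3 − z₀| = |5| = 5 (distance from z₀ to the singularity z = -3).

c_0 = 1/25, c_1 = 2/125, c_2 = 3/625, c_3 = 4/3125; R = 5.


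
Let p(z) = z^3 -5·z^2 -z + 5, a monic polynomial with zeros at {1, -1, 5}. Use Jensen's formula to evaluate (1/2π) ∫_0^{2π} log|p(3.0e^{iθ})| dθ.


Zeros: -1, 1, 5; r = 3.0.
Inside |z| < r: -1, 1. Outside (|z| ≥ r): 5.
p(0) = 5, so log|p(0)| = log(5) = 1.6094.
Apply Jensen: I(r) = log|p(0)| + Σ_k log(r/|z_k|), summed over zeros inside |z| < r.
  log(r/|z_k|) for z_k = 1: log(3.0/1) = 1.0986
  log(r/|z_k|) for z_k = -1: log(3.0/1) = 1.0986
  Outside zeros (5) contribute nothing to the Jensen sum.
Sum over inside zeros: 2.1972.
I(r) = log|p(0)| + (inside sum) = 1.6094 + 2.1972 = 3.8067.
Note: since some zeros are outside |z| ≤ r, the simplified n·log(r) form does NOT apply — only the inside zeros contribute.

I(r) ≈ 3.8067.


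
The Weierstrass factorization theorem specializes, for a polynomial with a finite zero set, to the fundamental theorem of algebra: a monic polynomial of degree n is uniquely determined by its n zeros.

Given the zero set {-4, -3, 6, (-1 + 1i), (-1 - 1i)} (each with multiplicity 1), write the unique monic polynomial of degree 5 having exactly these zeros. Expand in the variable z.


The polynomial is p(z) = ∏_{α ∈ S} (z − α), where S = {-4, -3, 6, (-1 + 1i), (-1 - 1i)}.
Expanding the product yields: p(z) = z^5 + 3·z^4 -26·z^3 -130·z^2 -204·z -144.
Note conjugate pairs combine to real quadratics: (z − (-1+1i))(z − (-1−1i)) = z² + 2z + 2.
The resulting polynomial has degree 5 and real coefficients as required.

p(z) = z^5 + 3·z^4 -26·z^3 -130·z^2 -204·z -144.


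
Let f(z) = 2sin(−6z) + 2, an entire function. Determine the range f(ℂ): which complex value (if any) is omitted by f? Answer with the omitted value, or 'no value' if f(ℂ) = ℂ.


Little Picard bounds the complement of f(ℂ) to at most one point.
sin is entire and surjective onto ℂ: for every w ∈ ℂ, sin(ζ) = w has a solution ζ ∈ ℂ (e.g., via the complex inverse arcsin). With ζ = −6z this gives z = ζ/(-6). Then 2·sin(−6z) takes every value in 2·ℂ = ℂ, and adding 2 is a bijection of ℂ. So f is surjective and omits no value. (Note: only on the real line is sin bounded by [−1, 1].)

Omitted value: no value.


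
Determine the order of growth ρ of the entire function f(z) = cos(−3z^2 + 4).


Write cos(w) = (e^{iw} ± e^{−iw})/(2 or 2i), so |cos(w)| ≤ e^{|w|}. With w = −3z^2 + 4, |w| ≤ 3r^2 + 4 on |z|=r, giving M(r) ≤ e^{3r^2 + 4} and ρ ≤ 2. For the lower bound, choose z on |z|=r with -3z^2 purely imaginary of modulus 3r^2; then |cos(−3z^2 + 4)| grows like e^{3r^2}/2, so ρ ≥ 2. Hence ρ = 2.
Therefore ρ = 2.

Order ρ = 2.


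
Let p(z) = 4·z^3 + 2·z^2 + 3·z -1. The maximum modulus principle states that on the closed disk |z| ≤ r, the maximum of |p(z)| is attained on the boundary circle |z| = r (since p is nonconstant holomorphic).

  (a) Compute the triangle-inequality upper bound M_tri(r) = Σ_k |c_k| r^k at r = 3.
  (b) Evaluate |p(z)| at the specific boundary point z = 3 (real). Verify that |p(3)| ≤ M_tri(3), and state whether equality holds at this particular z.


Coefficients: c_0 = -1, c_1 = 3, c_2 = 2, c_3 = 4. Radius r = 3.
Part (a). Triangle bound: M_tri(r) = Σ_k |c_k| r^k
  = |-1|·3^0 + |3|·3^1 + |2|·3^2 + |4|·3^3
  = 1 + 9 + 18 + 108 = 136.
This bounds M(r) := max_{|z|=r} |p(z)| from above; equality holds iff all terms c_k z^k can be made to align in phase at a single z on |z|=r.
Part (b). At z = 3 (real, on the circle |z| = r):
  p(3) = (-1)·3^0 + (3)·3^1 + (2)·3^2 + (4)·3^3 = 134.
  |p(3)| = 134.
Check: |p(3)| = 134 ≤ 136 = M_tri(3). ✓ Equality does not hold at z = 3 (the coefficients have mixed signs, so the terms do not all align in phase there).

M_tri(3) = 136; |p(3)| = 134; equality at z=3: no.


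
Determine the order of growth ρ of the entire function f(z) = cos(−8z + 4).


cos(w) is a linear combination of e^{iw} and e^{−iw} (or e^w, e^{−w} in the hyperbolic case), so |cos(w)| ≤ e^{|w|}. With w = −8z + 4, |w| ≤ 8|z| + 4 = 8r + 4 on |z| = r, giving M(r) ≤ e^{8r + 4}, so ρ ≤ 1. On a suitable ray (z = it for sin/cos; z = t for sinh/cosh, t real → ∞), |cos(−8z + 4)| grows like e^{8|t|}/2, so ρ ≥ 1. Hence ρ = 1.
Therefore ρ = 1.

Order ρ = 1.


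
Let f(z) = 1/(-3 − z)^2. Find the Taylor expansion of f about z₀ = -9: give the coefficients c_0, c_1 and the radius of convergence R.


Let w = z − z₀, so z = z₀ + w.
Then -3 − z = -3 − (z₀ + w) = (-3 − z₀) − w = 6 − w.
f(z) = 1/(6 − w)^2 = (1/(6)^2) · (1 − w/(6))^{−2}.
By the binomial series (1−u)^{−2} = Σ_{n≥0} C(n+1, 1) u^n for |u|<1, with u = w/(6):
  c_n = C(n+1, 1) / (6)^(n+2).
  c_0 = 1/(6)^2 = 1/36.
  c_1 = 2/(6)^3 = 1/108.
The series is valid for |w/d| < 1, i.e. |z − z₀| < |d|.
Radius of convergence: R = |-3 − z₀| = |6| = 6 (distance from z₀ to the singularity z = -3).

c_0 = 1/36, c_1 = 1/108; R = 6.


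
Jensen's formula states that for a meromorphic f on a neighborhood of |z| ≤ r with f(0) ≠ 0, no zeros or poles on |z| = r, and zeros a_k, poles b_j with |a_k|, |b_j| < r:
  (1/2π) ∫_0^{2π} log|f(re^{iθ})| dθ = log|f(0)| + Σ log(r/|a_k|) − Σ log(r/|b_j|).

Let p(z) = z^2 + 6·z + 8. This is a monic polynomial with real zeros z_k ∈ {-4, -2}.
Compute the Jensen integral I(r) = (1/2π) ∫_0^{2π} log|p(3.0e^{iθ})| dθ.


Zeros: -4, -2; r = 3.0.
Inside |z| < r: -2. Outside (|z| ≥ r): -4.
p(0) = 8, so log|p(0)| = log(8) = 2.0794.
Apply Jensen: I(r) = log|p(0)| + Σ_k log(r/|z_k|), summed over zeros inside |z| < r.
  log(r/|z_k|) for z_k = -2: log(3.0/2) = 0.4055
  Outside zeros (-4) contribute nothing to the Jensen sum.
Sum over inside zeros: 0.4055.
I(r) = log|p(0)| + (inside sum) = 2.0794 + 0.4055 = 2.4849.
Note: since some zeros are outside |z| ≤ r, the simplified n·log(r) form does NOT apply — only the inside zeros contribute.

I(r) ≈ 2.4849.


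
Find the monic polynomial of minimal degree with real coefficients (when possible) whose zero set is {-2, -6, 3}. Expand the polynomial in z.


The polynomial is p(z) = ∏_{α ∈ S} (z − α), where S = {-2, -6, 3}.
Expanding the product yields: p(z) = z^3 + 5·z^2 -12·z -36.
The resulting polynomial has degree 3 and real coefficients as required.

p(z) = z^3 + 5·z^2 -12·z -36.


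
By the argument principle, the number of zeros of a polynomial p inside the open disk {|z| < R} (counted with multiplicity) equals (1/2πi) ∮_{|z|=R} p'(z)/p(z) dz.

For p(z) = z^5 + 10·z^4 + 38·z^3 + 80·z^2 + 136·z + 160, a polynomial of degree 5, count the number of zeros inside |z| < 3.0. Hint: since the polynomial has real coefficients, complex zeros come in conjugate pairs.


The zeros of p are: -4, (-3 + 1i), (-3 - 1i), (0 + 2i), (0 - 2i).
Their magnitudes are: 4, 3.162, 3.162, 2, 2.
Zeros with |z| < R = 3.0: (0 + 2i), (0 - 2i).
Count = 2.
By the argument principle, (1/2πi) ∮_{|z|=R} p'(z)/p(z) dz equals exactly this count.

Number of zeros inside |z| < 3.0: 2.


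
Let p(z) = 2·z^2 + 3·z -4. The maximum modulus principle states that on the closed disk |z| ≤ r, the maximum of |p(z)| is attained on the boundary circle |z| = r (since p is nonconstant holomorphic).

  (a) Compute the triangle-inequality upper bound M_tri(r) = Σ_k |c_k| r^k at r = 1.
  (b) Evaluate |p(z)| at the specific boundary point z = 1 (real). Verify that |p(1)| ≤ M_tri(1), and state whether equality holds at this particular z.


Coefficients: c_0 = -4, c_1 = 3, c_2 = 2. Radius r = 1.
Part (a). Triangle bound: M_tri(r) = Σ_k |c_k| r^k
  = |-4|·1^0 + |3|·1^1 + |2|·1^2
  = 4 + 3 + 2 = 9.
This bounds M(r) := max_{|z|=r} |p(z)| from above; equality holds iff all terms c_k z^k can be made to align in phase at a single z on |z|=r.
Part (b). At z = 1 (real, on the circle |z| = r):
  p(1) = (-4)·1^0 + (3)·1^1 + (2)·1^2 = 1.
  |p(1)| = 1.
Check: |p(1)| = 1 ≤ 9 = M_tri(1). ✓ Equality does not hold at z = 1 (the coefficients have mixed signs, so the terms do not all align in phase there).

M_tri(1) = 9; |p(1)| = 1; equality at z=1: no.


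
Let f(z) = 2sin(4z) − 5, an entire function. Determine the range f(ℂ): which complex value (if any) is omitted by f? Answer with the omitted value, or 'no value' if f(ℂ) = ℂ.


Little Picard bounds the complement of f(ℂ) to at most one point.
sin is entire and surjective onto ℂ: for every w ∈ ℂ, sin(ζ) = w has a solution ζ ∈ ℂ (e.g., via the complex inverse arcsin). With ζ = 4z this gives z = ζ/(4). Then 2·sin(4z) takes every value in 2·ℂ = ℂ, and adding -5 is a bijection of ℂ. So f is surjective and omits no value. (Note: only on the real line is sin bounded by [−1, 1].)

Omitted value: no value.


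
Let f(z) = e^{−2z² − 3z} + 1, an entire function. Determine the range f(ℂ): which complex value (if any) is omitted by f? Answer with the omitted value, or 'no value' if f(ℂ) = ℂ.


Little Picard bounds the complement of f(ℂ) to at most one point.
The exponent g(z) = −2z² − 3z is a nonconstant polynomial, hence surjective onto ℂ. So e^{g(z)} takes every value in {e^w : w ∈ ℂ} = ℂ ∖ {0}. Adding 1 shifts the range to ℂ ∖ {1}. f omits exactly 1.

Omitted value: 1.


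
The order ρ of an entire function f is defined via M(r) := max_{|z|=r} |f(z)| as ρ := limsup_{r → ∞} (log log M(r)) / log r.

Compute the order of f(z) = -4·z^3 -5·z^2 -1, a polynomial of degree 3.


|f(z)| ≤ Σ|c_k|·r^k = O(r^3) as r → ∞. Polynomial growth is O(e^{r^ε}) for every ε > 0 (since r^3/e^{r^ε} → 0), so ρ ≤ ε for all ε > 0, i.e. ρ = 0. Every nonconstant polynomial has order 0.
Therefore ρ = 0.

Order ρ = 0.


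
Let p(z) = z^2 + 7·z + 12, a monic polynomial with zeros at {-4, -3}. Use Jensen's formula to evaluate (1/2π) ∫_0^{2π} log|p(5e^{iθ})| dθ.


Zeros: -4, -3; r = 5.
Inside |z| < r: -4, -3. Outside (|z| ≥ r): ∅.
p(0) = 12, so log|p(0)| = log(12) = 2.4849.
Apply Jensen: I(r) = log|p(0)| + Σ_k log(r/|z_k|), summed over zeros inside |z| < r.
  log(r/|z_k|) for z_k = -4: log(5/4) = 0.2231
  log(r/|z_k|) for z_k = -3: log(5/3) = 0.5108
Sum over inside zeros: 0.7340.
I(r) = log|p(0)| + (inside sum) = 2.4849 + 0.7340 = 3.2189.
Closed form (all zeros inside, monic): I(r) = n·log(r) = 2·log(5) = 3.2189. ✓

I(r) ≈ 3.2189.


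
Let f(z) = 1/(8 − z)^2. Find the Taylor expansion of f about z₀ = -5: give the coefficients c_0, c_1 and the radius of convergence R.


Let w = z − z₀, so z = z₀ + w.
Then 8 − z = 8 − (z₀ + w) = (8 − z₀) − w = 13 − w.
f(z) = 1/(13 − w)^2 = (1/(13)^2) · (1 − w/(13))^{−2}.
By the binomial series (1−u)^{−2} = Σ_{n≥0} C(n+1, 1) u^n for |u|<1, with u = w/(13):
  c_n = C(n+1, 1) / (13)^(n+2).
  c_0 = 1/(13)^2 = 1/169.
  c_1 = 2/(13)^3 = 2/2197.
The series is valid for |w/d| < 1, i.e. |z − z₀| < |d|.
Radius of convergence: R = |8 − z₀| = |13| = 13 (distance from z₀ to the singularity z = 8).

c_0 = 1/169, c_1 = 2/2197; R = 13.


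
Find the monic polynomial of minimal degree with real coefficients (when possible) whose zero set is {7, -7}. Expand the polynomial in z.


The polynomial is p(z) = ∏_{α ∈ S} (z − α), where S = {7, -7}.
Expanding the product yields: p(z) = z^2 -49.
The resulting polynomial has degree 2 and real coefficients as required.

p(z) = z^2 -49.


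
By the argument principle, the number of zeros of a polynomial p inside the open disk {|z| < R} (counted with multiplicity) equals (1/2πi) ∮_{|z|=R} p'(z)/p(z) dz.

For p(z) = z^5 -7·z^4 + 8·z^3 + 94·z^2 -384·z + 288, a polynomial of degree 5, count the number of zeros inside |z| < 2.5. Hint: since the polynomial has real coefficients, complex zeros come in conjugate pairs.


The zeros of p are: 4, -4, 1, (3 + 3i), (3 - 3i).
Their magnitudes are: 4, 4, 1, 4.243, 4.243.
Zeros with |z| < R = 2.5: 1.
Count = 1.
By the argument principle, (1/2πi) ∮_{|z|=R} p'(z)/p(z) dz equals exactly this count.

Number of zeros inside |z| < 2.5: 1.


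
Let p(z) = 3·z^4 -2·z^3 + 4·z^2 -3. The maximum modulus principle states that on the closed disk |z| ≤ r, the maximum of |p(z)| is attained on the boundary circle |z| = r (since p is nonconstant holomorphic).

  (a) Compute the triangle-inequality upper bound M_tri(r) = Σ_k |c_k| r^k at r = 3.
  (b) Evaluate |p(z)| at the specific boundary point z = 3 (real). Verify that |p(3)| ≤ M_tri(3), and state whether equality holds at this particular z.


Coefficients: c_0 = -3, c_1 = 0, c_2 = 4, c_3 = -2, c_4 = 3. Radius r = 3.
Part (a). Triangle bound: M_tri(r) = Σ_k |c_k| r^k
  = |-3|·3^0 + |0|·3^1 + |4|·3^2 + |-2|·3^3 + |3|·3^4
  = 3 + 0 + 36 + 54 + 243 = 336.
This bounds M(r) := max_{|z|=r} |p(z)| from above; equality holds iff all terms c_k z^k can be made to align in phase at a single z on |z|=r.
Part (b). At z = 3 (real, on the circle |z| = r):
  p(3) = (-3)·3^0 + (0)·3^1 + (4)·3^2 + (-2)·3^3 + (3)·3^4 = 222.
  |p(3)| = 222.
Check: |p(3)| = 222 ≤ 336 = M_tri(3). ✓ Equality does not hold at z = 3 (the coefficients have mixed signs, so the terms do not all align in phase there).

M_tri(3) = 336; |p(3)| = 222; equality at z=3: no.


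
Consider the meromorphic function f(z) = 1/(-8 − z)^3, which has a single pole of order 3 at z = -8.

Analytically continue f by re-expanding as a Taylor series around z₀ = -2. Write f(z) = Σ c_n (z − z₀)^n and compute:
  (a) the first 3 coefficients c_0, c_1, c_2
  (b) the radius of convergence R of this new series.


Let w = z − z₀, so z = z₀ + w.
Then -8 − z = -8 − (z₀ + w) = (-8 − z₀) − w = -6 − w.
f(z) = 1/(-6 − w)^3 = (1/(-6)^3) · (1 − w/(-6))^{−3}.
By the binomial series (1−u)^{−3} = Σ_{n≥0} C(n+2, 2) u^n for |u|<1, with u = w/(-6):
  c_n = C(n+2, 2) / (-6)^(n+3).
  c_0 = 1/(-6)^3 = -1/216.
  c_1 = 3/(-6)^4 = 1/432.
  c_2 = 6/(-6)^5 = -1/1296.
The series is valid for |w/d| < 1, i.e. |z − z₀| < |d|.
Radius of convergence: R = |-8 − z₀| = |-6| = 6 (distance from z₀ to the singularity z = -8).

c_0 = -1/216, c_1 = 1/432, c_2 = -1/1296; R = 6.


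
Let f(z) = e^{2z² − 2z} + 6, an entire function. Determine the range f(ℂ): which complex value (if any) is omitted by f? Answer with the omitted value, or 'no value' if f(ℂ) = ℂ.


Little Picard bounds the complement of f(ℂ) to at most one point.
The exponent g(z) = 2z² − 2z is a nonconstant polynomial, hence surjective onto ℂ. So e^{g(z)} takes every value in {e^w : w ∈ ℂ} = ℂ ∖ {0}. Adding 6 shifts the range to ℂ ∖ {6}. f omits exactly 6.

Omitted value: 6.


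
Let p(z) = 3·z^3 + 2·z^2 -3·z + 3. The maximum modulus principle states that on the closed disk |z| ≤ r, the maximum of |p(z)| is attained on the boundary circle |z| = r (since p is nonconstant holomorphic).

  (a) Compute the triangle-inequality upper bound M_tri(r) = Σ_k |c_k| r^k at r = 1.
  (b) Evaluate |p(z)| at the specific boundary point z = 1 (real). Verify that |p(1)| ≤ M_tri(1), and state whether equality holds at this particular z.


Coefficients: c_0 = 3, c_1 = -3, c_2 = 2, c_3 = 3. Radius r = 1.
Part (a). Triangle bound: M_tri(r) = Σ_k |c_k| r^k
  = |3|·1^0 + |-3|·1^1 + |2|·1^2 + |3|·1^3
  = 3 + 3 + 2 + 3 = 11.
This bounds M(r) := max_{|z|=r} |p(z)| from above; equality holds iff all terms c_k z^k can be made to align in phase at a single z on |z|=r.
Part (b). At z = 1 (real, on the circle |z| = r):
  p(1) = (3)·1^0 + (-3)·1^1 + (2)·1^2 + (3)·1^3 = 5.
  |p(1)| = 5.
Check: |p(1)| = 5 ≤ 11 = M_tri(1). ✓ Equality does not hold at z = 1 (the coefficients have mixed signs, so the terms do not all align in phase there).

M_tri(1) = 11; |p(1)| = 5; equality at z=1: no.
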